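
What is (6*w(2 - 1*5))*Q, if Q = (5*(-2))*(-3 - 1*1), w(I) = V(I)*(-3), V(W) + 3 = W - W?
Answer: 2160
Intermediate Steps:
V(W) = -3 (V(W) = -3 + (W - W) = -3 + 0 = -3)
w(I) = 9 (w(I) = -3*(-3) = 9)
Q = 40 (Q = -10*(-3 - 1) = -10*(-4) = 40)
(6*w(2 - 1*5))*Q = (6*9)*40 = 54*40 = 2160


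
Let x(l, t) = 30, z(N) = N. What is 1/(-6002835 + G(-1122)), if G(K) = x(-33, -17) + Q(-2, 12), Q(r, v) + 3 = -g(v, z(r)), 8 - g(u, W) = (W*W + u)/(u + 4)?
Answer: -1/6002815 ≈ -1.6659e-7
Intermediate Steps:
g(u, W) = 8 - (u + W²)/(4 + u) (g(u, W) = 8 - (W*W + u)/(u + 4) = 8 - (W² + u)/(4 + u) = 8 - (u + W²)/(4 + u))
Q(r, v) = -3 - (32 - r² + 7*v)/(4 + v)
G(K) = 20 (G(K) = 30 + (-44 + (-2)² - 10*12)/(4 + 12) = 30 + (-44 + 4 - 120)/16 = 30 + (1/16)*(-160) = 30 - 10 = 20)
1/(-6002835 + G(-1122)) = 1/(-6002835 + 20) = 1/(-6002815) = -1/6002815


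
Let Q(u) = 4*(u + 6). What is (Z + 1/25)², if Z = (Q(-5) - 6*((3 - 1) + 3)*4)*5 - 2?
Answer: 211673401/625 ≈ 3.3868e+5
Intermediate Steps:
Q(u) = 24 + 4*u (Q(u) = 4*(6 + u) = 24 + 4*u)
Z = -582 (Z = ((24 + 4*(-5)) - 6*((3 - 1) + 3)*4)*5 - 2 = ((24 - 20) - 6*(2 + 3)*4)*5 - 2 = (4 - 6*5*4)*5 - 2 = (4 - 30*4)*5 - 2 = (4 - 1*120)*5 - 2 = (4 - 120)*5 - 2 = -116*5 - 2 = -580 - 2 = -582)
(Z + 1/25)² = (-582 + 1/25)² = (-14549/25)² = 211673401/625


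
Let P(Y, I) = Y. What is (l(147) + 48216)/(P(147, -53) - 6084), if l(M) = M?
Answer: -16121/1979 ≈ -8.1460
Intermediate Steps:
(l(147) + 48216)/(P(147, -53) - 6084) = (147 + 48216)/(147 - 6084) = 48363/(-5937) = 48363*(-1/5937) = -16121/1979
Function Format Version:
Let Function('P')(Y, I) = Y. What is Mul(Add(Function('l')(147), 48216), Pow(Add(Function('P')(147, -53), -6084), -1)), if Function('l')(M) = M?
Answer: Rational(-16121, 1979) ≈ -8.1460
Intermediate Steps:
Mul(Add(Function('l')(147), 48216), Pow(Add(Function('P')(147, -53), -6084), -1)) = Mul(Add(147, 48216), Pow(Add(147, -6084), -1)) = Mul(48363, Pow(-5937, -1)) = Mul(48363, Rational(-1, 5937)) = Rational(-16121, 1979)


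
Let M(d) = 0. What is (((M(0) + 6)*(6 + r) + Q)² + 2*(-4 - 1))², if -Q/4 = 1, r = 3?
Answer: 6200100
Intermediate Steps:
Q = -4 (Q = -4*1 = -4)
(((M(0) + 6)*(6 + r) + Q)² + 2*(-4 - 1))² = (((0 + 6)*(6 + 3) - 4)² + 2*(-4 - 1))² = ((6*9 - 4)² + 2*(-5))² = ((54 - 4)² - 10)² = (50² - 10)² = (2500 - 10)² = 2490² = 6200100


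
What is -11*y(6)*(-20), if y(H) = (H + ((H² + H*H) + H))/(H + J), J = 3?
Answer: 6160/3 ≈ 2053.3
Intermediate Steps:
y(H) = (2*H + 2*H²)/(3 + H) (y(H) = (H + ((H² + H*H) + H))/(H + 3) = (H + ((H² + H²) + H))/(3 + H) = (H + (2*H² + H))/(3 + H) = (H + (H + 2*H²))/(3 + H) = (2*H + 2*H²)/(3 + H))
-11*y(6)*(-20) = -22*6*(1 + 6)/(3 + 6)*(-20) = -22*6*7/9*(-20) = -11*28/3*(-20) = -308/3*(-20) = 6160/3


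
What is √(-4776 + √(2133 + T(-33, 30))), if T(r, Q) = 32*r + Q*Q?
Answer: √(-4776 + √1977) ≈ 68.786*I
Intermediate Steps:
T(r, Q) = Q² + 32*r (T(r, Q) = 32*r + Q² = Q² + 32*r)
√(-4776 + √(2133 + T(-33, 30))) = √(-4776 + √(2133 + (30² + 32*(-33)))) = √(-4776 + √(2133 + (900 - 1056))) = √(-4776 + √(2133 - 156)) = √(-4776 + √1977)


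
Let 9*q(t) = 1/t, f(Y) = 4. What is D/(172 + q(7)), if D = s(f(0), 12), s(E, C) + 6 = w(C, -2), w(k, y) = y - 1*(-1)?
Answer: -441/10837 ≈ -0.040694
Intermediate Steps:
w(k, y) = 1 + y (w(k, y) = y + 1 = 1 + y)
s(E, C) = -7 (s(E, C) = -6 + (1 - 2) = -6 - 1 = -7)
D = -7
q(t) = 1/(9*t)
D/(172 + q(7)) = -7/(172 + (⅑)/7) = -7/(172 + (⅑)*(⅐)) = -7/(172 + 1/63) = -7/10837/63 = -7*63/10837 = -441/10837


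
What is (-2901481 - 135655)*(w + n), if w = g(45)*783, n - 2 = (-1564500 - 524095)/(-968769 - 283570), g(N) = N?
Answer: -134031113640785568/1252339 ≈ -1.0702e+11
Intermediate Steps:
n = 4593273/1252339 (n = 2 + (-1564500 - 524095)/(-968769 - 283570) = 2 - 2088595/(-1252339) = 2 - 2088595*(-1/1252339) = 2 + 2088595/1252339 = 4593273/1252339 ≈ 3.6678)
w = 35235 (w = 45*783 = 35235)
(-2901481 - 135655)*(w + n) = (-2901481 - 135655)*(35235 + 4593273/1252339) = -3037136*44130757938/1252339 = -134031113640785568/1252339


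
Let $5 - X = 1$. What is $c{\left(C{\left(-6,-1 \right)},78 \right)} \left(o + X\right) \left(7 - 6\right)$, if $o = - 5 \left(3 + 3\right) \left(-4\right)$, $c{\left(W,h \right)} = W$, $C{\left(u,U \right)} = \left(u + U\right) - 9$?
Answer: $-1984$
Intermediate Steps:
$C{\left(u,U \right)} = -9 + U + u$ ($C{\left(u,U \right)} = \left(U + u\right) - 9 = -9 + U + u$)
$X = 4$ ($X = 5 - 1 = 4$)
$o = 120$ ($o = \left(-5\right) 6 \left(-4\right) = \left(-30\right) \left(-4\right) = 120$)
$c{\left(C{\left(-6,-1 \right)},78 \right)} \left(o + X\right) \left(7 - 6\right) = \left(-9 - 1 - 6\right) \left(120 + 4\right) \left(7 - 6\right) = - 16 \cdot 124 \cdot 1 = \left(-16\right) 124 = -1984$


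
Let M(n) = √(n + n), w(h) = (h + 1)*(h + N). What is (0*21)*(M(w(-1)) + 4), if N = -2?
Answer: 0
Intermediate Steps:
w(h) = (1 + h)*(-2 + h) (w(h) = (h + 1)*(h - 2) = (1 + h)*(-2 + h))
M(n) = √2*√n (M(n) = √(2*n) = √2*√n)
(0*21)*(M(w(-1)) + 4) = (0*21)*(√2*√(-2 + (-1)² - 1*(-1)) + 4) = 0*(√2*√(-2 + 1 + 1) + 4) = 0*(√2*√0 + 4) = 0*(√2*0 + 4) = 0*(0 + 4) = 0*4 = 0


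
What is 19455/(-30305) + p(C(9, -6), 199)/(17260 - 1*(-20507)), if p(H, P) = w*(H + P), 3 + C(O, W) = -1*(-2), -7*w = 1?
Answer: -343286619/534113503 ≈ -0.64272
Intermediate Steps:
w = -⅐ (w = -⅐*1 = -⅐ ≈ -0.14286)
C(O, W) = -1 (C(O, W) = -3 - 1*(-2) = -3 + 2 = -1)
p(H, P) = -H/7 - P/7 (p(H, P) = -(H + P)/7 = -H/7 - P/7)
19455/(-30305) + p(C(9, -6), 199)/(17260 - 1*(-20507)) = 19455/(-30305) + (-⅐*(-1) - ⅐*199)/(17260 - 1*(-20507)) = 19455*(-1/30305) + (⅐ - 199/7)/(17260 + 20507) = -3891/6061 - 198/7/37767 = -3891/6061 - 198/7*1/37767 = -3891/6061 - 66/88123 = -343286619/534113503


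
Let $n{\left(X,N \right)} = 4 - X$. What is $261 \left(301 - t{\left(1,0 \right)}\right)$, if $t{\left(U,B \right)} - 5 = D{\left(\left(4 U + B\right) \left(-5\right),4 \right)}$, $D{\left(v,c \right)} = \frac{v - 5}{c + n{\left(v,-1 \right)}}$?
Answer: $\frac{2169693}{28} \approx 77489.0$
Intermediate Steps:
$D{\left(v,c \right)} = \frac{-5 + v}{4 + c - v}$ ($D{\left(v,c \right)} = \frac{v - 5}{c - \left(-4 + v\right)} = \frac{-5 + v}{4 + c - v}$)
$t{\left(U,B \right)} = 5 + \frac{-5 - 20 U - 5 B}{8 + 5 B + 20 U}$ ($t{\left(U,B \right)} = 5 + \frac{-5 + \left(4 U + B\right) \left(-5\right)}{4 + 4 - \left(4 U + B\right) \left(-5\right)} = 5 + \frac{-5 + \left(B + 4 U\right) \left(-5\right)}{4 + 4 - \left(B + 4 U\right) \left(-5\right)} = 5 + \frac{-5 - \left(5 B + 20 U\right)}{4 + 4 - \left(- 20 U - 5 B\right)} = 5 + \frac{-5 - 20 U - 5 B}{4 + 4 + \left(5 B + 20 U\right)} = 5 + \frac{-5 - 20 U - 5 B}{8 + 5 B + 20 U}$)
$261 \left(301 - t{\left(1,0 \right)}\right) = 261 \left(301 - \frac{5 \left(7 + 4 \cdot 0 + 16 \cdot 1\right)}{8 + 5 \cdot 0 + 20 \cdot 1}\right) = 261 \left(301 - \frac{5 \left(7 + 0 + 16\right)}{8 + 0 + 20}\right) = 261 \left(301 - 5 \cdot \frac{1}{28} \cdot 23\right) = 261 \left(301 - \frac{115}{28}\right) = 261 \cdot \frac{8313}{28} = \frac{2169693}{28}$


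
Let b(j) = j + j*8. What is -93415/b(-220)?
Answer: 18683/396 ≈ 47.179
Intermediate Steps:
b(j) = 9*j (b(j) = j + 8*j = 9*j)
-93415/b(-220) = -93415/(9*(-220)) = -93415/(-1980) = -93415*(-1/1980) = 18683/396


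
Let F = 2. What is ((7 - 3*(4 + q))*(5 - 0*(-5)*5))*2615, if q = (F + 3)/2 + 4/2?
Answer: -483775/2 ≈ -2.4189e+5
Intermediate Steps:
q = 9/2 (q = (2 + 3)/2 + 4/2 = 5*(½) + 4*(½) = 5/2 + 2 = 9/2 ≈ 4.5000)
((7 - 3*(4 + q))*(5 - 0*(-5)*5))*2615 = ((7 - 3*(4 + 9/2))*(5 - 0*(-5)*5))*2615 = ((7 - 3*17/2)*(5 - 0*5))*2615 = ((7 - 51/2)*(5 - 1*0))*2615 = -37*(5 + 0)/2*2615 = -37/2*5*2615 = -185/2*2615 = -483775/2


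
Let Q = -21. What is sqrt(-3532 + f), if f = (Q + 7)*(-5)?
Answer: I*sqrt(3462) ≈ 58.839*I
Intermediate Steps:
f = 70 (f = (-21 + 7)*(-5) = -14*(-5) = 70)
sqrt(-3532 + f) = sqrt(-3532 + 70) = sqrt(-3462) = I*sqrt(3462)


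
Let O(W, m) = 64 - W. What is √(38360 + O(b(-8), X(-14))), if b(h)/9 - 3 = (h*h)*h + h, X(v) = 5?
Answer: √43077 ≈ 207.55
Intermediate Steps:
b(h) = 27 + 9*h + 9*h³ (b(h) = 27 + 9*((h*h)*h + h) = 27 + 9*(h²*h + h) = 27 + 9*(h³ + h) = 27 + 9*(h + h³) = 27 + (9*h + 9*h³) = 27 + 9*h + 9*h³)
√(38360 + O(b(-8), X(-14))) = √(38360 + (64 - (27 + 9*(-8) + 9*(-8)³))) = √(38360 + (64 - (27 - 72 + 9*(-512)))) = √(38360 + (64 - (27 - 72 - 4608))) = √(38360 + (64 - 1*(-4653))) = √(38360 + (64 + 4653)) = √(38360 + 4717) = √43077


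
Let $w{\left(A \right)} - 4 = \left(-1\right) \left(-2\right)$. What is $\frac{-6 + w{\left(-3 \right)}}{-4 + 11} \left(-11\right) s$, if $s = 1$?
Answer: $0$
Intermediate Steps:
$w{\left(A \right)} = 6$ ($w{\left(A \right)} = 4 - -2 = 4 + 2 = 6$)
$\frac{-6 + w{\left(-3 \right)}}{-4 + 11} \left(-11\right) s = \frac{-6 + 6}{-4 + 11} \left(-11\right) 1 = \frac{0}{7} \left(-11\right) 1 = 0 \cdot \frac{1}{7} \left(-11\right) 1 = 0 \left(-11\right) 1 = 0 \cdot 1 = 0$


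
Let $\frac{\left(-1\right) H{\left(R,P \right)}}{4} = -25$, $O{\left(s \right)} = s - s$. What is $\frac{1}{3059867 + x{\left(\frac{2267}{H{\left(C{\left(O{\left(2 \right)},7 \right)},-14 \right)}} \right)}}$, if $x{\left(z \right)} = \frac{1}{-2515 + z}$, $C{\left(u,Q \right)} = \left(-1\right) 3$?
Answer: $\frac{249233}{762619831911} \approx 3.2681 \cdot 10^{-7}$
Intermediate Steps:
$O{\left(s \right)} = 0$
$C{\left(u,Q \right)} = -3$
$H{\left(R,P \right)} = 100$ ($H{\left(R,P \right)} = \left(-4\right) \left(-25\right) = 100$)
$\frac{1}{3059867 + x{\left(\frac{2267}{H{\left(C{\left(O{\left(2 \right)},7 \right)},-14 \right)}} \right)}} = \frac{1}{3059867 + \frac{1}{-2515 + \frac{2267}{100}}} = \frac{1}{3059867 + \frac{1}{- \frac{249233}{100}}} = \frac{1}{3059867 - \frac{100}{249233}} = \frac{1}{\frac{762619831911}{249233}} = \frac{249233}{762619831911}$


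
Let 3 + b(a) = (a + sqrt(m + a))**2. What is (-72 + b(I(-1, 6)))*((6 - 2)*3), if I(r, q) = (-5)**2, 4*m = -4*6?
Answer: 6828 + 600*sqrt(19) ≈ 9443.3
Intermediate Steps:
m = -6 (m = (-4*6)/4 = (1/4)*(-24) = -6)
I(r, q) = 25
b(a) = -3 + (a + sqrt(-6 + a))**2
(-72 + b(I(-1, 6)))*((6 - 2)*3) = (-72 + (-3 + (25 + sqrt(-6 + 25))**2))*((6 - 2)*3) = (-72 + (-3 + (25 + sqrt(19))**2))*(4*3) = (-75 + (25 + sqrt(19))**2)*12 = -900 + 12*(25 + sqrt(19))**2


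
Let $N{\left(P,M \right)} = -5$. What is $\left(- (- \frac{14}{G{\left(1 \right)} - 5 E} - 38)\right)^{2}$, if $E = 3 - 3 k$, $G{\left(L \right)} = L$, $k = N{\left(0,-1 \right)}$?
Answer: $\frac{11343424}{7921} \approx 1432.1$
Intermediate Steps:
$k = -5$
$E = 18$ ($E = 3 - -15 = 3 + 15 = 18$)
$\left(- (- \frac{14}{G{\left(1 \right)} - 5 E} - 38)\right)^{2} = \left(- (- \frac{14}{1 - 90} - 38)\right)^{2} = \left(- (- \frac{14}{-89} - 38)\right)^{2} = \left(- (\left(-14\right) \left(- \frac{1}{89}\right) - 38)\right)^{2} = \left(- (\frac{14}{89} - 38)\right)^{2} = \left(\left(-1\right) \left(- \frac{3368}{89}\right)\right)^{2} = \left(\frac{3368}{89}\right)^{2} = \frac{11343424}{7921}$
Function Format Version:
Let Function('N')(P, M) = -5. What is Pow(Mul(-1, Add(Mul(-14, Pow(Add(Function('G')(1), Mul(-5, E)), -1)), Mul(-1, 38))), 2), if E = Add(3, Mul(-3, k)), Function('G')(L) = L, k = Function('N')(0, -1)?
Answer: Rational(11343424, 7921) ≈ 1432.1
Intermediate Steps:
k = -5
E = 18 (E = Add(3, Mul(-3, -5)) = Add(3, 15) = 18)
Pow(Mul(-1, Add(Mul(-14, Pow(Add(Function('G')(1), Mul(-5, E)), -1)), Mul(-1, 38))), 2) = Pow(Mul(-1, Add(Mul(-14, Pow(Add(1, Mul(-5, 18)), -1)), Mul(-1, 38))), 2) = Pow(Mul(-1, Add(Mul(-14, Pow(Add(1, -90), -1)), -38)), 2) = Pow(Mul(-1, Add(Mul(-14, Pow(-89, -1)), -38)), 2) = Pow(Mul(-1, Add(Mul(-14, Rational(-1, 89)), -38)), 2) = Pow(Mul(-1, Add(Rational(14, 89), -38)), 2) = Pow(Mul(-1, Rational(-3368, 89)), 2) = Pow(Rational(3368, 89), 2) = Rational(11343424, 7921)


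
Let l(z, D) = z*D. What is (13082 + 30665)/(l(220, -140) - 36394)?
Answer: -43747/67194 ≈ -0.65106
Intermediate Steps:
l(z, D) = D*z
(13082 + 30665)/(l(220, -140) - 36394) = (13082 + 30665)/(-140*220 - 36394) = 43747/(-30800 - 36394) = 43747/(-67194) = 43747*(-1/67194) = -43747/67194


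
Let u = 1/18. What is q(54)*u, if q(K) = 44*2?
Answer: 44/9 ≈ 4.8889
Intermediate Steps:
u = 1/18 ≈ 0.055556
q(K) = 88
q(54)*u = 88*(1/18) = 44/9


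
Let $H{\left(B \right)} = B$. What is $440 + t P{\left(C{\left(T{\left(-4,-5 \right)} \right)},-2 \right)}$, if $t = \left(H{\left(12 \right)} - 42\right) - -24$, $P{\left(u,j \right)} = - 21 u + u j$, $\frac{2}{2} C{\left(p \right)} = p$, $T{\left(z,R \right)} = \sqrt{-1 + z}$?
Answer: $440 + 138 i \sqrt{5} \approx 440.0 + 308.58 i$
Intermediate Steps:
$C{\left(p \right)} = p$
$P{\left(u,j \right)} = - 21 u + j u$
$t = -6$ ($t = \left(12 - 42\right) - -24 = \left(12 - 42\right) + 24 = -30 + 24 = -6$)
$440 + t P{\left(C{\left(T{\left(-4,-5 \right)} \right)},-2 \right)} = 440 - 6 \sqrt{-1 - 4} \left(-21 - 2\right) = 440 - 6 \sqrt{-5} \left(-23\right) = 440 - 6 i \sqrt{5} \left(-23\right) = 440 - 6 \left(- 23 i \sqrt{5}\right) = 440 + 138 i \sqrt{5}$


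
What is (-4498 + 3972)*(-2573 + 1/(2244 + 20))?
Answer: 1532046273/1132 ≈ 1.3534e+6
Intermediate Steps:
(-4498 + 3972)*(-2573 + 1/(2244 + 20)) = -526*(-2573 + 1/2264) = -526*(-5825271/2264) = 1532046273/1132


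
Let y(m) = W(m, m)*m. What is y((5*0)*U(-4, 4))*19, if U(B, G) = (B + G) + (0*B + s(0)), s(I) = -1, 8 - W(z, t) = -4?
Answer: 0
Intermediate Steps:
W(z, t) = 12 (W(z, t) = 8 - 1*(-4) = 8 + 4 = 12)
U(B, G) = -1 + B + G (U(B, G) = (B + G) + (0*B - 1) = (B + G) + (0 - 1) = (B + G) - 1 = -1 + B + G)
y(m) = 12*m
y((5*0)*U(-4, 4))*19 = (12*((5*0)*(-1 - 4 + 4)))*19 = (12*(0*(-1)))*19 = (12*0)*19 = 0*19 = 0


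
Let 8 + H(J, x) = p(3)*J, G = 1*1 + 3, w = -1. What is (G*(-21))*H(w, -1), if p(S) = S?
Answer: 924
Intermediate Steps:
G = 4 (G = 1 + 3 = 4)
H(J, x) = -8 + 3*J
(G*(-21))*H(w, -1) = (4*(-21))*(-8 + 3*(-1)) = -84*(-8 - 3) = -84*(-11) = 924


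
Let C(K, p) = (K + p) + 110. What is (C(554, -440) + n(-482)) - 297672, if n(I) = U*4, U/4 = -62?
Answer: -298440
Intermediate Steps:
U = -248 (U = 4*(-62) = -248)
C(K, p) = 110 + K + p
n(I) = -992 (n(I) = -248*4 = -992)
(C(554, -440) + n(-482)) - 297672 = ((110 + 554 - 440) - 992) - 297672 = (224 - 992) - 297672 = -768 - 297672 = -298440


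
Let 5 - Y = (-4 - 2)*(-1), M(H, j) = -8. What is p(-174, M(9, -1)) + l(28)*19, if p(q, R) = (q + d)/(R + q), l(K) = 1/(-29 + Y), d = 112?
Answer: -799/2730 ≈ -0.29267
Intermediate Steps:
Y = -1 (Y = 5 - (-4 - 2)*(-1) = 5 - (-6)*(-1) = 5 - 1*6 = 5 - 6 = -1)
l(K) = -1/30 (l(K) = 1/(-29 - 1) = 1/(-30) = -1/30)
p(q, R) = (112 + q)/(R + q) (p(q, R) = (q + 112)/(R + q) = (112 + q)/(R + q))
p(-174, M(9, -1)) + l(28)*19 = (112 - 174)/(-8 - 174) - 1/30*19 = -62/(-182) - 19/30 = -1/182*(-62) - 19/30 = 31/91 - 19/30 = -799/2730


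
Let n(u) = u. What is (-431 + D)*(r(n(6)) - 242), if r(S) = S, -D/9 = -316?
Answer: -569468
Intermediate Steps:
D = 2844 (D = -9*(-316) = 2844)
(-431 + D)*(r(n(6)) - 242) = (-431 + 2844)*(6 - 242) = 2413*(-236) = -569468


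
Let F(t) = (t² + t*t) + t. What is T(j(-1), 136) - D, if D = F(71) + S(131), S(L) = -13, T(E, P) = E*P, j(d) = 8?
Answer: -9052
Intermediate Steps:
F(t) = t + 2*t² (F(t) = (t² + t²) + t = 2*t² + t = t + 2*t²)
D = 10140 (D = 71*(1 + 2*71) - 13 = 71*(1 + 142) - 13 = 71*143 - 13 = 10153 - 13 = 10140)
T(j(-1), 136) - D = 8*136 - 1*10140 = 1088 - 10140 = -9052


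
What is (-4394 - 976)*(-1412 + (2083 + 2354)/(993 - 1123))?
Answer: 100954389/13 ≈ 7.7657e+6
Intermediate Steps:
(-4394 - 976)*(-1412 + (2083 + 2354)/(993 - 1123)) = -5370*(-1412 + 4437/(-130)) = -5370*(-1412 + 4437*(-1/130)) = -5370*(-1412 - 4437/130) = -5370*(-187997/130) = 100954389/13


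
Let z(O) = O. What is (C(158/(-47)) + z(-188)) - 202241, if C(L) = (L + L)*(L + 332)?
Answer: -452046597/2209 ≈ -2.0464e+5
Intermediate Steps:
C(L) = 2*L*(332 + L) (C(L) = (2*L)*(332 + L) = 2*L*(332 + L))
(C(158/(-47)) + z(-188)) - 202241 = (2*(158/(-47))*(332 + 158/(-47)) - 188) - 202241 = (2*(158*(-1/47))*(332 + 158*(-1/47)) - 188) - 202241 = (2*(-158/47)*(332 - 158/47) - 188) - 202241 = (2*(-158/47)*(15446/47) - 188) - 202241 = (-4880936/2209 - 188) - 202241 = -5296228/2209 - 202241 = -452046597/2209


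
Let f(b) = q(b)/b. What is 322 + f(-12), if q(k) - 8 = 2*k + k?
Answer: 973/3 ≈ 324.33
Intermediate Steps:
q(k) = 8 + 3*k (q(k) = 8 + (2*k + k) = 8 + 3*k)
f(b) = (8 + 3*b)/b
322 + f(-12) = 322 + (3 + 8/(-12)) = 322 + (3 + 8*(-1/12)) = 322 + (3 - ⅔) = 322 + 7/3 = 973/3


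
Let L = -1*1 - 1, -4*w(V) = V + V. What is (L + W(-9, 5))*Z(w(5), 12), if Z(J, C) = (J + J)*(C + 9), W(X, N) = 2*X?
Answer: 2100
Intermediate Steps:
w(V) = -V/2 (w(V) = -(V + V)/4 = -V/2)
Z(J, C) = 2*J*(9 + C) (Z(J, C) = (2*J)*(9 + C) = 2*J*(9 + C))
L = -2 (L = -1 - 1 = -2)
(L + W(-9, 5))*Z(w(5), 12) = (-2 + 2*(-9))*(2*(-1/2*5)*(9 + 12)) = (-2 - 18)*(2*(-5/2)*21) = -20*(-105) = 2100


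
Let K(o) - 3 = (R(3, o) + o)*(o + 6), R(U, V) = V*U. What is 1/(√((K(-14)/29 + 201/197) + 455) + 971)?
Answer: 5547323/5383756542 - √15391341883/5383756542 ≈ 0.0010073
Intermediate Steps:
R(U, V) = U*V
K(o) = 3 + 4*o*(6 + o) (K(o) = 3 + (3*o + o)*(o + 6) = 3 + (4*o)*(6 + o) = 3 + 4*o*(6 + o))
1/(√((K(-14)/29 + 201/197) + 455) + 971) = 1/(√(((3 + 4*(-14)² + 24*(-14))/29 + 201/197) + 455) + 971) = 1/(√(((3 + 4*196 - 336)*(1/29) + 201*(1/197)) + 455) + 971) = 1/(√(((3 + 784 - 336)*(1/29) + 201/197) + 455) + 971) = 1/(√((451*(1/29) + 201/197) + 455) + 971) = 1/(√((451/29 + 201/197) + 455) + 971) = 1/(√(94676/5713 + 455) + 971) = 1/(√(2694091/5713) + 971) = 1/(√15391341883/5713 + 971) = 1/(971 + √15391341883/5713)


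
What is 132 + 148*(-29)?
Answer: -4160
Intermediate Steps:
132 + 148*(-29) = 132 - 4292 = -4160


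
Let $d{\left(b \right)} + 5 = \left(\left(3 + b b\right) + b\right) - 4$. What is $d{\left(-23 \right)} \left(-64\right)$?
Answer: $-32000$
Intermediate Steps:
$d{\left(b \right)} = -6 + b + b^{2}$ ($d{\left(b \right)} = -5 - \left(1 - b - b b\right) = -5 - \left(1 - b - b^{2}\right) = -5 + \left(-1 + b + b^{2}\right) = -6 + b + b^{2}$)
$d{\left(-23 \right)} \left(-64\right) = \left(-6 - 23 + \left(-23\right)^{2}\right) \left(-64\right) = \left(-6 - 23 + 529\right) \left(-64\right) = 500 \left(-64\right) = -32000$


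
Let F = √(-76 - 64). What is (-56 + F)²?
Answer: 2996 - 224*I*√35 ≈ 2996.0 - 1325.2*I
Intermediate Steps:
F = 2*I*√35 (F = √(-140) = 2*I*√35 ≈ 11.832*I)
(-56 + F)² = (-56 + 2*I*√35)²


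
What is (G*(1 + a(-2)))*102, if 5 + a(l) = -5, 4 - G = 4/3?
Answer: -2448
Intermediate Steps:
G = 8/3 (G = 4 - 4/3 = 8/3 ≈ 2.6667)
a(l) = -10 (a(l) = -5 - 5 = -10)
(G*(1 + a(-2)))*102 = (8*(1 - 10)/3)*102 = ((8/3)*(-9))*102 = -24*102 = -2448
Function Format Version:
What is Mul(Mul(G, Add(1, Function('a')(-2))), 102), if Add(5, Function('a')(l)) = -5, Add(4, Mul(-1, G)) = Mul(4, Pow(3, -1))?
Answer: -2448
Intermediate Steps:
G = Rational(8, 3) (G = Add(4, Mul(-1, Mul(4, Pow(3, -1)))) = Add(4, Mul(-1, Mul(4, Rational(1, 3)))) = Add(4, Mul(-1, Rational(4, 3))) = Add(4, Rational(-4, 3)) = Rational(8, 3) ≈ 2.6667)
Function('a')(l) = -10 (Function('a')(l) = Add(-5, -5) = -10)
Mul(Mul(G, Add(1, Function('a')(-2))), 102) = Mul(Mul(Rational(8, 3), Add(1, -10)), 102) = Mul(Mul(Rational(8, 3), -9), 102) = Mul(-24, 102) = -2448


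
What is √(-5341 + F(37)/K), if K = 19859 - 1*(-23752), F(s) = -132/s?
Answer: I*√1545167673327137/537869 ≈ 73.082*I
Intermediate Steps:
K = 43611 (K = 19859 + 23752 = 43611)
√(-5341 + F(37)/K) = √(-5341 - 132/37/43611) = √(-5341 - 132*1/37*(1/43611)) = √(-5341 - 132/37*1/43611) = √(-5341 - 44/537869) = √(-2872758373/537869) = I*√1545167673327137/537869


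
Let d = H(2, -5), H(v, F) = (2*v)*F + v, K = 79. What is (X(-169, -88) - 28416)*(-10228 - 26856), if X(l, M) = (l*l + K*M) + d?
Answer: 253098300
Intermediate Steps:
H(v, F) = v + 2*F*v (H(v, F) = 2*F*v + v = v + 2*F*v)
d = -18 (d = 2*(1 + 2*(-5)) = 2*(1 - 10) = 2*(-9) = -18)
X(l, M) = -18 + l² + 79*M (X(l, M) = (l*l + 79*M) - 18 = (l² + 79*M) - 18 = -18 + l² + 79*M)
(X(-169, -88) - 28416)*(-10228 - 26856) = ((-18 + (-169)² + 79*(-88)) - 28416)*(-10228 - 26856) = ((-18 + 28561 - 6952) - 28416)*(-37084) = (21591 - 28416)*(-37084) = -6825*(-37084) = 253098300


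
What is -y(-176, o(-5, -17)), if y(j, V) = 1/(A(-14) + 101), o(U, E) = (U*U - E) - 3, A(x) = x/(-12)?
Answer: -6/613 ≈ -0.0097879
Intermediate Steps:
A(x) = -x/12 (A(x) = x*(-1/12) = -x/12)
o(U, E) = -3 + U² - E (o(U, E) = (U² - E) - 3 = -3 + U² - E)
y(j, V) = 6/613 (y(j, V) = 1/(-1/12*(-14) + 101) = 1/(7/6 + 101) = 1/(613/6) = 6/613)
-y(-176, o(-5, -17)) = -1*6/613 = -6/613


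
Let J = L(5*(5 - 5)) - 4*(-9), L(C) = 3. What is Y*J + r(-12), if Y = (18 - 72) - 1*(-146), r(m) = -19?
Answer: 3569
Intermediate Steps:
J = 39 (J = 3 - 4*(-9) = 3 + 36 = 39)
Y = 92 (Y = -54 + 146 = 92)
Y*J + r(-12) = 92*39 - 19 = 3588 - 19 = 3569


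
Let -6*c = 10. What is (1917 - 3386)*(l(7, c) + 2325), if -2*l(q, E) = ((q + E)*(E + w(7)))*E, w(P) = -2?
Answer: -91570115/27 ≈ -3.3915e+6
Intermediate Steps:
c = -5/3 (c = -1/6*10 = -5/3 ≈ -1.6667)
l(q, E) = -E*(-2 + E)*(E + q)/2 (l(q, E) = -(q + E)*(E - 2)*E/2 = -(E + q)*(-2 + E)*E/2 = -(-2 + E)*(E + q)*E/2 = -E*(-2 + E)*(E + q)/2)
(1917 - 3386)*(l(7, c) + 2325) = (1917 - 3386)*((1/2)*(-5/3)*(-(-5/3)**2 + 2*(-5/3) + 2*7 - 1*(-5/3)*7) + 2325) = -1469*((1/2)*(-5/3)*(-1*25/9 - 10/3 + 14 + 35/3) + 2325) = -1469*((1/2)*(-5/3)*(-25/9 - 10/3 + 14 + 35/3) + 2325) = -1469*((1/2)*(-5/3)*(176/9) + 2325) = -1469*(-440/27 + 2325) = -1469*62335/27 = -91570115/27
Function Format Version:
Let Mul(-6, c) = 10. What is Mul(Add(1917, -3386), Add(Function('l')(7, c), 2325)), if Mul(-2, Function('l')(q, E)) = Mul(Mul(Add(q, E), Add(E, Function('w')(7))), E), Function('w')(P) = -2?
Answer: Rational(-91570115, 27) ≈ -3.3915e+6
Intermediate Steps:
c = Rational(-5, 3) (c = Mul(Rational(-1, 6), 10) = Rational(-5, 3) ≈ -1.6667)
Function('l')(q, E) = Mul(Rational(-1, 2), E, Add(-2, E), Add(E, q)) (Function('l')(q, E) = Mul(Rational(-1, 2), Mul(Mul(Add(q, E), Add(E, -2)), E)) = Mul(Rational(-1, 2), Mul(Mul(Add(E, q), Add(-2, E)), E)) = Mul(Rational(-1, 2), Mul(Mul(Add(-2, E), Add(E, q)), E)) = Mul(Rational(-1, 2), Mul(E, Add(-2, E), Add(E, q))) = Mul(Rational(-1, 2), E, Add(-2, E), Add(E, q)))
Mul(Add(1917, -3386), Add(Function('l')(7, c), 2325)) = Mul(Add(1917, -3386), Add(Mul(Rational(1, 2), Rational(-5, 3), Add(Mul(-1, Pow(Rational(-5, 3), 2)), Mul(2, Rational(-5, 3)), Mul(2, 7), Mul(-1, Rational(-5, 3), 7))), 2325)) = Mul(-1469, Add(Mul(Rational(1, 2), Rational(-5, 3), Add(Mul(-1, Rational(25, 9)), Rational(-10, 3), 14, Rational(35, 3))), 2325)) = Mul(-1469, Add(Mul(Rational(1, 2), Rational(-5, 3), Add(Rational(-25, 9), Rational(-10, 3), 14, Rational(35, 3))), 2325)) = Mul(-1469, Add(Mul(Rational(1, 2), Rational(-5, 3), Rational(176, 9)), 2325)) = Mul(-1469, Add(Rational(-440, 27), 2325)) = Mul(-1469, Rational(62335, 27)) = Rational(-91570115, 27)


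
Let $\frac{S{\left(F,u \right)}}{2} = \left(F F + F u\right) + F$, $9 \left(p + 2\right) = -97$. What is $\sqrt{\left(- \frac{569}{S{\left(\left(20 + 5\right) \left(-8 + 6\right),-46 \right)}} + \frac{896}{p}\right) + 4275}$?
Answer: $\frac{\sqrt{2007474896405}}{21850} \approx 64.845$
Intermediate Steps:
$p = - \frac{115}{9}$ ($p = -2 + \frac{1}{9} \left(-97\right) = -2 - \frac{97}{9} = - \frac{115}{9} \approx -12.778$)
$S{\left(F,u \right)} = 2 F + 2 F^{2} + 2 F u$ ($S{\left(F,u \right)} = 2 \left(\left(F F + F u\right) + F\right) = 2 \left(\left(F^{2} + F u\right) + F\right) = 2 \left(F + F^{2} + F u\right) = 2 F + 2 F^{2} + 2 F u$)
$\sqrt{\left(- \frac{569}{S{\left(\left(20 + 5\right) \left(-8 + 6\right),-46 \right)}} + \frac{896}{p}\right) + 4275} = \sqrt{\left(- \frac{569}{2 \left(20 + 5\right) \left(-8 + 6\right) \left(1 + \left(20 + 5\right) \left(-8 + 6\right) - 46\right)} + \frac{896}{- \frac{115}{9}}\right) + 4275} = \sqrt{\left(- \frac{569}{2 \cdot 25 \left(-2\right) \left(1 + 25 \left(-2\right) - 46\right)} + 896 \left(- \frac{9}{115}\right)\right) + 4275} = \sqrt{\left(- \frac{569}{2 \left(-50\right) \left(1 - 50 - 46\right)} - \frac{8064}{115}\right) + 4275} = \sqrt{\left(- \frac{569}{2 \left(-50\right) \left(-95\right)} - \frac{8064}{115}\right) + 4275} = \sqrt{\left(- \frac{569}{9500} - \frac{8064}{115}\right) + 4275} = \sqrt{- \frac{15334687}{218500} + 4275} = \sqrt{\frac{918752813}{218500}} = \frac{\sqrt{2007474896405}}{21850}$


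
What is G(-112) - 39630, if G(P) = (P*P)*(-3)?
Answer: -77262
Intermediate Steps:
G(P) = -3*P² (G(P) = P²*(-3) = -3*P²)
G(-112) - 39630 = -3*(-112)² - 39630 = -3*12544 - 39630 = -37632 - 39630 = -77262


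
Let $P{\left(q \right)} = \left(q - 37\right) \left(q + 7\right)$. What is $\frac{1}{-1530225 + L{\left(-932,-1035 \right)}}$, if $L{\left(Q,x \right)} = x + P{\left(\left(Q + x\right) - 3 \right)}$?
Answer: $\frac{1}{2408481} \approx 4.152 \cdot 10^{-7}$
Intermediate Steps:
$P{\left(q \right)} = \left(-37 + q\right) \left(7 + q\right)$
$L{\left(Q,x \right)} = -169 + \left(-3 + Q + x\right)^{2} - 30 Q - 29 x$ ($L{\left(Q,x \right)} = x - \left(259 - \left(\left(Q + x\right) - 3\right)^{2} + 30 \left(\left(Q + x\right) - 3\right)\right) = x - \left(259 - \left(-3 + Q + x\right)^{2} + 30 \left(-3 + Q + x\right)\right) = x - \left(169 - \left(-3 + Q + x\right)^{2} + 30 Q + 30 x\right) = -169 + \left(-3 + Q + x\right)^{2} - 30 Q - 29 x$)
$\frac{1}{-1530225 + L{\left(-932,-1035 \right)}} = \frac{1}{-1530225 - \left(-57806 - \left(-3 - 932 - 1035\right)^{2}\right)} = \frac{1}{-1530225 + \left(-169 + \left(-1970\right)^{2} + 27960 + 30015\right)} = \frac{1}{-1530225 + \left(-169 + 3880900 + 27960 + 30015\right)} = \frac{1}{-1530225 + 3938706} = \frac{1}{2408481}$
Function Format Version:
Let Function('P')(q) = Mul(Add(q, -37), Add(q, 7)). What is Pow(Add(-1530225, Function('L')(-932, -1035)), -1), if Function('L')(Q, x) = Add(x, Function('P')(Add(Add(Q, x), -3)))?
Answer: Rational(1, 2408481) ≈ 4.1520e-7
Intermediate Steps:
Function('P')(q) = Mul(Add(-37, q), Add(7, q))
Function('L')(Q, x) = Add(-169, Pow(Add(-3, Q, x), 2), Mul(-30, Q), Mul(-29, x)) (Function('L')(Q, x) = Add(x, Add(-259, Pow(Add(Add(Q, x), -3), 2), Mul(-30, Add(Add(Q, x), -3)))) = Add(x, Add(-259, Pow(Add(-3, Q, x), 2), Mul(-30, Add(-3, Q, x)))) = Add(x, Add(-259, Pow(Add(-3, Q, x), 2), Add(90, Mul(-30, Q), Mul(-30, x)))) = Add(x, Add(-169, Pow(Add(-3, Q, x), 2), Mul(-30, Q), Mul(-30, x))) = Add(-169, Pow(Add(-3, Q, x), 2), Mul(-30, Q), Mul(-29, x)))
Pow(Add(-1530225, Function('L')(-932, -1035)), -1) = Pow(Add(-1530225, Add(-169, Pow(Add(-3, -932, -1035), 2), Mul(-30, -932), Mul(-29, -1035))), -1) = Pow(Add(-1530225, Add(-169, Pow(-1970, 2), 27960, 30015)), -1) = Pow(Add(-1530225, Add(-169, 3880900, 27960, 30015)), -1) = Pow(Add(-1530225, 3938706), -1) = Pow(2408481, -1) = Rational(1, 2408481)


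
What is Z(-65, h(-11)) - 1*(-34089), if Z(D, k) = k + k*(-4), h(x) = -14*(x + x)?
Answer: 33165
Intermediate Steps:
h(x) = -28*x
Z(D, k) = -3*k (Z(D, k) = k - 4*k = -3*k)
Z(-65, h(-11)) - 1*(-34089) = -(-84)*(-11) - 1*(-34089) = -3*308 + 34089 = -924 + 34089 = 33165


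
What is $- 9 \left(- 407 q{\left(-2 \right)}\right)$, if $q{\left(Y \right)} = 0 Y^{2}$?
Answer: $0$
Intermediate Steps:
$q{\left(Y \right)} = 0$
$- 9 \left(- 407 q{\left(-2 \right)}\right) = - 9 \left(\left(-407\right) 0\right) = \left(-9\right) 0 = 0$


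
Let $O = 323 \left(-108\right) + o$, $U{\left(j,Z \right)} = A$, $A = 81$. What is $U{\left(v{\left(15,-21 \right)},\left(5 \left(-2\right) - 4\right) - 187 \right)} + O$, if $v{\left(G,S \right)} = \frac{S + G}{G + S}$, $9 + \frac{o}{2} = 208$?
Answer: $-34405$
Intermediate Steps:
$o = 398$ ($o = -18 + 2 \cdot 208 = -18 + 416 = 398$)
$v{\left(G,S \right)} = 1$ ($v{\left(G,S \right)} = \frac{G + S}{G + S} = 1$)
$U{\left(j,Z \right)} = 81$
$O = -34486$ ($O = 323 \left(-108\right) + 398 = -34884 + 398 = -34486$)
$U{\left(v{\left(15,-21 \right)},\left(5 \left(-2\right) - 4\right) - 187 \right)} + O = 81 - 34486 = -34405$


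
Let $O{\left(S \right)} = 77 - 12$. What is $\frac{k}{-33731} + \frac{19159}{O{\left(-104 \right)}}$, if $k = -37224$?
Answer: $\frac{648671789}{2192515} \approx 295.86$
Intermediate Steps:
$O{\left(S \right)} = 65$ ($O{\left(S \right)} = 77 - 12 = 65$)
$\frac{k}{-33731} + \frac{19159}{O{\left(-104 \right)}} = - \frac{37224}{-33731} + \frac{19159}{65} = \left(-37224\right) \left(- \frac{1}{33731}\right) + 19159 \cdot \frac{1}{65} = \frac{37224}{33731} + \frac{19159}{65} = \frac{648671789}{2192515}$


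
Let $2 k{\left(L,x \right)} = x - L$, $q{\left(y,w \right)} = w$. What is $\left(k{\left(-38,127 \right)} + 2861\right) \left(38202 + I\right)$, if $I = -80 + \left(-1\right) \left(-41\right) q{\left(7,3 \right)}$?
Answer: $\frac{225148315}{2} \approx 1.1257 \cdot 10^{8}$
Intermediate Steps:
$k{\left(L,x \right)} = \frac{x}{2} - \frac{L}{2}$ ($k{\left(L,x \right)} = \frac{x - L}{2} = \frac{x}{2} - \frac{L}{2}$)
$I = 43$ ($I = -80 + \left(-1\right) \left(-41\right) 3 = -80 + 41 \cdot 3 = -80 + 123 = 43$)
$\left(k{\left(-38,127 \right)} + 2861\right) \left(38202 + I\right) = \left(\left(\frac{1}{2} \cdot 127 - -19\right) + 2861\right) \left(38202 + 43\right) = \left(\left(\frac{127}{2} + 19\right) + 2861\right) 38245 = \left(\frac{165}{2} + 2861\right) 38245 = \frac{5887}{2} \cdot 38245 = \frac{225148315}{2}$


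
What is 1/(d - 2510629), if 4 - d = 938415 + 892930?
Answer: -1/4341970 ≈ -2.3031e-7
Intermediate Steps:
d = -1831341 (d = 4 - (938415 + 892930) = 4 - 1*1831345 = 4 - 1831345 = -1831341)
1/(d - 2510629) = 1/(-1831341 - 2510629) = 1/(-4341970) = -1/4341970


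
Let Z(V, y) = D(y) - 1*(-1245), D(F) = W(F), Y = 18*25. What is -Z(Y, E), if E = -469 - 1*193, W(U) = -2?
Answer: -1243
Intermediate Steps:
Y = 450
D(F) = -2
E = -662 (E = -469 - 193 = -662)
Z(V, y) = 1243 (Z(V, y) = -2 - 1*(-1245) = -2 + 1245 = 1243)
-Z(Y, E) = -1*1243 = -1243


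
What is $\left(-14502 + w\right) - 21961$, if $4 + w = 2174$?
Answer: $-34293$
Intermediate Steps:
$w = 2170$ ($w = -4 + 2174 = 2170$)
$\left(-14502 + w\right) - 21961 = \left(-14502 + 2170\right) - 21961 = -12332 - 21961 = -34293$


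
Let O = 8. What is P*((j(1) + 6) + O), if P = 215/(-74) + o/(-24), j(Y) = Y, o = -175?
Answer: 19475/296 ≈ 65.794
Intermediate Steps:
P = 3895/888 (P = 215/(-74) - 175/(-24) = 215*(-1/74) - 175*(-1/24) = -215/74 + 175/24 = 3895/888 ≈ 4.3863)
P*((j(1) + 6) + O) = 3895*((1 + 6) + 8)/888 = 3895*(7 + 8)/888 = (3895/888)*15 = 19475/296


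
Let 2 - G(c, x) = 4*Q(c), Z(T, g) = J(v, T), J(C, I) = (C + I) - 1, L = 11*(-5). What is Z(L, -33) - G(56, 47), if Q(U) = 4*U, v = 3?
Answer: 841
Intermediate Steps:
L = -55
J(C, I) = -1 + C + I
Z(T, g) = 2 + T (Z(T, g) = -1 + 3 + T = 2 + T)
G(c, x) = 2 - 16*c (G(c, x) = 2 - 4*4*c = 2 - 16*c)
Z(L, -33) - G(56, 47) = (2 - 55) - (2 - 16*56) = -53 - (2 - 896) = -53 - 1*(-894) = -53 + 894 = 841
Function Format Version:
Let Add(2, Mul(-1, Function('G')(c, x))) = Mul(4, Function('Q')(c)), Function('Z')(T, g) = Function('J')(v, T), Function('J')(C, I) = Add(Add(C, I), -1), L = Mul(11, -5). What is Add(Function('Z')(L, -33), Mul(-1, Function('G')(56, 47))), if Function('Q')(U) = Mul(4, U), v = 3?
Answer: 841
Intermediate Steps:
L = -55
Function('J')(C, I) = Add(-1, C, I)
Function('Z')(T, g) = Add(2, T) (Function('Z')(T, g) = Add(-1, 3, T) = Add(2, T))
Function('G')(c, x) = Add(2, Mul(-16, c)) (Function('G')(c, x) = Add(2, Mul(-1, Mul(4, Mul(4, c)))) = Add(2, Mul(-1, Mul(16, c))) = Add(2, Mul(-16, c)))
Add(Function('Z')(L, -33), Mul(-1, Function('G')(56, 47))) = Add(Add(2, -55), Mul(-1, Add(2, Mul(-16, 56)))) = Add(-53, Mul(-1, Add(2, -896))) = Add(-53, Mul(-1, -894)) = Add(-53, 894) = 841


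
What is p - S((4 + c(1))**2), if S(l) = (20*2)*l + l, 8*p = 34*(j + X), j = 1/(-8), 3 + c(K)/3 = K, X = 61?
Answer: 3031/32 ≈ 94.719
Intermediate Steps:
c(K) = -9 + 3*K
j = -1/8 ≈ -0.12500
p = 8279/32 (p = (34*(-1/8 + 61))/8 = (34*(487/8))/8 = (1/8)*(8279/4) = 8279/32 ≈ 258.72)
S(l) = 41*l (S(l) = 40*l + l = 41*l)
p - S((4 + c(1))**2) = 8279/32 - 41*(4 + (-9 + 3*1))**2 = 8279/32 - 41*(4 + (-9 + 3))**2 = 8279/32 - 41*(4 - 6)**2 = 8279/32 - 41*(-2)**2 = 8279/32 - 41*4 = 8279/32 - 1*164 = 8279/32 - 164 = 3031/32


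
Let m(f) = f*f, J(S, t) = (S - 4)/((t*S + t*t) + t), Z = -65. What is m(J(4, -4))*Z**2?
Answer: 0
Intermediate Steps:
J(S, t) = (-4 + S)/(t + t**2 + S*t) (J(S, t) = (-4 + S)/((S*t + t**2) + t) = (-4 + S)/((t**2 + S*t) + t) = (-4 + S)/(t + t**2 + S*t))
m(f) = f**2
m(J(4, -4))*Z**2 = ((-4 + 4)/((-4)*(1 + 4 - 4)))**2*(-65)**2 = (-1/4*0/1)**2*4225 = (-1/4*1*0)**2*4225 = 0**2*4225 = 0*4225 = 0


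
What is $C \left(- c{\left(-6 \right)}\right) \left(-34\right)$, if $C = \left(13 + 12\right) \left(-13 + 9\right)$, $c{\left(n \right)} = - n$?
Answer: $-20400$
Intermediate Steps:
$C = -100$ ($C = 25 \left(-4\right) = -100$)
$C \left(- c{\left(-6 \right)}\right) \left(-34\right) = - 100 \left(- \left(-1\right) \left(-6\right)\right) \left(-34\right) = - 100 \left(\left(-1\right) 6\right) \left(-34\right) = \left(-100\right) \left(-6\right) \left(-34\right) = 600 \left(-34\right) = -20400$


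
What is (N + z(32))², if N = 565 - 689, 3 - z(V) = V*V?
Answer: 1311025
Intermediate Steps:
z(V) = 3 - V² (z(V) = 3 - V*V = 3 - V²)
N = -124
(N + z(32))² = (-124 + (3 - 1*32²))² = (-124 + (3 - 1*1024))² = (-124 + (3 - 1024))² = (-124 - 1021)² = (-1145)² = 1311025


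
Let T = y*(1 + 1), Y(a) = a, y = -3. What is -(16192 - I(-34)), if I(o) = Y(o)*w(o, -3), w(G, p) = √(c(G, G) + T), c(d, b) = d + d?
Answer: -16192 - 34*I*√74 ≈ -16192.0 - 292.48*I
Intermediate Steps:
c(d, b) = 2*d
T = -6 (T = -3*(1 + 1) = -3*2 = -6)
w(G, p) = √(-6 + 2*G) (w(G, p) = √(2*G - 6) = √(-6 + 2*G))
I(o) = o*√(-6 + 2*o)
-(16192 - I(-34)) = -(16192 - (-34)*√(-6 + 2*(-34))) = -(16192 - (-34)*√(-6 - 68)) = -(16192 - (-34)*√(-74)) = -(16192 - (-34)*I*√74) = -(16192 + 34*I*√74) = -16192 - 34*I*√74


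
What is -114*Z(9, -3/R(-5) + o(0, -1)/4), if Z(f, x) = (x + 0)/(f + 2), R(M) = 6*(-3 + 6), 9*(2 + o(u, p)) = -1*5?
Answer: 551/66 ≈ 8.3485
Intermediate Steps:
o(u, p) = -23/9 (o(u, p) = -2 + (-1*5)/9 = -2 + (1/9)*(-5) = -2 - 5/9 = -23/9)
R(M) = 18 (R(M) = 6*3 = 18)
Z(f, x) = x/(2 + f)
-114*Z(9, -3/R(-5) + o(0, -1)/4) = -114*(-3/18 - 23/9/4)/(2 + 9) = -114*(-3*1/18 - 23/9*1/4)/11 = -114*(-1/6 - 23/36)/11 = -(-551)/(6*11) = -114*(-29/396) = 551/66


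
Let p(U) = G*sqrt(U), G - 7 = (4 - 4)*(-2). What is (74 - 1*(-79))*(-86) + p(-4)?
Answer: -13158 + 14*I ≈ -13158.0 + 14.0*I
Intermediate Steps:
G = 7 (G = 7 + (4 - 4)*(-2) = 7 + 0*(-2) = 7 + 0 = 7)
p(U) = 7*sqrt(U)
(74 - 1*(-79))*(-86) + p(-4) = (74 - 1*(-79))*(-86) + 7*sqrt(-4) = (74 + 79)*(-86) + 7*(2*I) = 153*(-86) + 14*I = -13158 + 14*I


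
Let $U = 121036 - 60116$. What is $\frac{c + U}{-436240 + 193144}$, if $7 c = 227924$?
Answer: $- \frac{163591}{425418} \approx -0.38454$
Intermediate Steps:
$U = 60920$ ($U = 121036 - 60116 = 60920$)
$c = \frac{227924}{7}$ ($c = \frac{1}{7} \cdot 227924 = \frac{227924}{7} \approx 32561.0$)
$\frac{c + U}{-436240 + 193144} = \frac{\frac{227924}{7} + 60920}{-436240 + 193144} = \frac{654364}{7 \left(-243096\right)} = \frac{654364}{7} \left(- \frac{1}{243096}\right) = - \frac{163591}{425418}$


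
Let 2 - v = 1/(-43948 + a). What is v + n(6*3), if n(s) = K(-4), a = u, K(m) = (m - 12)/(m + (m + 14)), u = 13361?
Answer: -61171/91761 ≈ -0.66663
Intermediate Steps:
K(m) = (-12 + m)/(14 + 2*m) (K(m) = (-12 + m)/(m + (14 + m)) = (-12 + m)/(14 + 2*m))
a = 13361
v = 61175/30587 (v = 2 - 1/(-43948 + 13361) = 2 - 1/(-30587) = 2 - 1*(-1/30587) = 2 + 1/30587 = 61175/30587 ≈ 2.0000)
n(s) = -8/3 (n(s) = (-12 - 4)/(2*(7 - 4)) = (1/2)*(-16)/3 = (1/2)*(1/3)*(-16) = -8/3)
v + n(6*3) = 61175/30587 - 8/3 = -61171/91761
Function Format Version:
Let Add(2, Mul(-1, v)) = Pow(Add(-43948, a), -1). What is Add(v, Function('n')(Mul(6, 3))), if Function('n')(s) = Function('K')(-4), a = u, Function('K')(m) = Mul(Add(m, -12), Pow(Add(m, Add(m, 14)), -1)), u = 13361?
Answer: Rational(-61171, 91761) ≈ -0.66663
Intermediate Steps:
Function('K')(m) = Mul(Pow(Add(14, Mul(2, m)), -1), Add(-12, m)) (Function('K')(m) = Mul(Add(-12, m), Pow(Add(m, Add(14, m)), -1)) = Mul(Add(-12, m), Pow(Add(14, Mul(2, m)), -1)) = Mul(Pow(Add(14, Mul(2, m)), -1), Add(-12, m)))
a = 13361
v = Rational(61175, 30587) (v = Add(2, Mul(-1, Pow(Add(-43948, 13361), -1))) = Add(2, Mul(-1, Pow(-30587, -1))) = Add(2, Mul(-1, Rational(-1, 30587))) = Add(2, Rational(1, 30587)) = Rational(61175, 30587) ≈ 2.0000)
Function('n')(s) = Rational(-8, 3) (Function('n')(s) = Mul(Rational(1, 2), Pow(Add(7, -4), -1), Add(-12, -4)) = Mul(Rational(1, 2), Pow(3, -1), -16) = Mul(Rational(1, 2), Rational(1, 3), -16) = Rational(-8, 3))
Add(v, Function('n')(Mul(6, 3))) = Add(Rational(61175, 30587), Rational(-8, 3)) = Rational(-61171, 91761)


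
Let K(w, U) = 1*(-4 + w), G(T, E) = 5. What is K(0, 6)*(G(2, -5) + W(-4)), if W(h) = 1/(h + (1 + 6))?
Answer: -64/3 ≈ -21.333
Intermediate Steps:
K(w, U) = -4 + w
W(h) = 1/(7 + h) (W(h) = 1/(h + 7) = 1/(7 + h))
K(0, 6)*(G(2, -5) + W(-4)) = (-4 + 0)*(5 + 1/(7 - 4)) = -4*(5 + 1/3) = -4*(5 + ⅓) = -4*16/3 = -64/3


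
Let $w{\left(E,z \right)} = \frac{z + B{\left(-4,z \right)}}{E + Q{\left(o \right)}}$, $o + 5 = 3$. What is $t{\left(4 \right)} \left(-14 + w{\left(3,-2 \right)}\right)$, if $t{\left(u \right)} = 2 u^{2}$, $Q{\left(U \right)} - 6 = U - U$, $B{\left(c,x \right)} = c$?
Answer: $- \frac{1408}{3} \approx -469.33$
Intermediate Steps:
$o = -2$ ($o = -5 + 3 = -2$)
$Q{\left(U \right)} = 6$ ($Q{\left(U \right)} = 6 + \left(U - U\right) = 6 + 0 = 6$)
$w{\left(E,z \right)} = \frac{-4 + z}{6 + E}$ ($w{\left(E,z \right)} = \frac{z - 4}{E + 6} = \frac{-4 + z}{6 + E}$)
$t{\left(4 \right)} \left(-14 + w{\left(3,-2 \right)}\right) = 2 \cdot 4^{2} \left(-14 + \frac{-4 - 2}{6 + 3}\right) = 2 \cdot 16 \left(-14 + \frac{1}{9} \left(-6\right)\right) = 32 \left(-14 + \frac{1}{9} \left(-6\right)\right) = 32 \left(-14 - \frac{2}{3}\right) = 32 \left(- \frac{44}{3}\right) = - \frac{1408}{3}$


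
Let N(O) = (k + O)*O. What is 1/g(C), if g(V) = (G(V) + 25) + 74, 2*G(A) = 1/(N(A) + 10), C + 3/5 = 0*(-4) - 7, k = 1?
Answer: 3008/297817 ≈ 0.010100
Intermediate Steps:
N(O) = O*(1 + O) (N(O) = (1 + O)*O = O*(1 + O))
C = -38/5 (C = -3/5 + (0*(-4) - 7) = -3/5 + (0 - 7) = -3/5 - 7 = -38/5 ≈ -7.6000)
G(A) = 1/(2*(10 + A*(1 + A))) (G(A) = 1/(2*(A*(1 + A) + 10)) = 1/(2*(10 + A*(1 + A))))
g(V) = 99 + 1/(2*(10 + V*(1 + V))) (g(V) = (1/(2*(10 + V*(1 + V))) + 25) + 74 = (25 + 1/(2*(10 + V*(1 + V)))) + 74 = 99 + 1/(2*(10 + V*(1 + V))))
1/g(C) = 1/((1981 + 198*(-38/5)*(1 - 38/5))/(2*(10 - 38*(1 - 38/5)/5))) = 1/((1981 + 198*(-38/5)*(-33/5))/(2*(10 - 38/5*(-33/5)))) = 1/((1981 + 248292/25)/(2*(10 + 1254/25))) = 1/((1/2)*(297817/25)/(1504/25)) = 1/((1/2)*(25/1504)*(297817/25)) = 1/(297817/3008) = 3008/297817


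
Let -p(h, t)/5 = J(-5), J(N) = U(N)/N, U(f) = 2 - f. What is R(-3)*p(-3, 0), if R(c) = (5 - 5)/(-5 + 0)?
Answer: 0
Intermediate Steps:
J(N) = (2 - N)/N
p(h, t) = 7 (p(h, t) = -5*(2 - 1*(-5))/(-5) = -(-1)*(2 + 5) = -(-1)*7 = -5*(-7/5) = 7)
R(c) = 0 (R(c) = 0/(-5) = 0*(-⅕) = 0)
R(-3)*p(-3, 0) = 0*7 = 0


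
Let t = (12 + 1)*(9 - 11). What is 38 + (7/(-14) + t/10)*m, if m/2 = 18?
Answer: -368/5 ≈ -73.600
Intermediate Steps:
m = 36 (m = 2*18 = 36)
t = -26 (t = 13*(-2) = -26)
38 + (7/(-14) + t/10)*m = 38 + (7/(-14) - 26/10)*36 = 38 + (7*(-1/14) - 26*⅒)*36 = 38 + (-½ - 13/5)*36 = 38 - 31/10*36 = 38 - 558/5 = -368/5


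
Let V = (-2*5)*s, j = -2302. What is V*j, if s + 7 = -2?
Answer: -207180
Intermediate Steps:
s = -9 (s = -7 - 2 = -9)
V = 90 (V = -2*5*(-9) = -10*(-9) = 90)
V*j = 90*(-2302) = -207180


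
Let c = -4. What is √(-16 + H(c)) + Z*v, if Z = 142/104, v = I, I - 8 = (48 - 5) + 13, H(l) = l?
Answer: 1136/13 + 2*I*√5 ≈ 87.385 + 4.4721*I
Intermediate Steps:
I = 64 (I = 8 + ((48 - 5) + 13) = 8 + (43 + 13) = 8 + 56 = 64)
v = 64
Z = 71/52 (Z = 142*(1/104) = 71/52 ≈ 1.3654)
√(-16 + H(c)) + Z*v = √(-16 - 4) + (71/52)*64 = √(-20) + 1136/13 = 2*I*√5 + 1136/13 = 1136/13 + 2*I*√5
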